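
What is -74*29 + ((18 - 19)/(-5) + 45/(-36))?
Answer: -42941/20 ≈ -2147.1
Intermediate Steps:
-74*29 + ((18 - 19)/(-5) + 45/(-36)) = -2146 + (-1*(-⅕) + 45*(-1/36)) = -2146 + (⅕ - 5/4) = -2146 - 21/20 = -42941/20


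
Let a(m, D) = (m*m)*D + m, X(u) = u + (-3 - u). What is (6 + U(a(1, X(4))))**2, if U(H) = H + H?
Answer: 4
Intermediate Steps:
X(u) = -3
a(m, D) = m + D*m**2 (a(m, D) = m**2*D + m = D*m**2 + m = m + D*m**2)
U(H) = 2*H
(6 + U(a(1, X(4))))**2 = (6 + 2*(1*(1 - 3*1)))**2 = (6 + 2*(1*(1 - 3)))**2 = (6 + 2*(1*(-2)))**2 = (6 + 2*(-2))**2 = (6 - 4)**2 = 2**2 = 4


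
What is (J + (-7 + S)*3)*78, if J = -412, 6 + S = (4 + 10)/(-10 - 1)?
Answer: -390234/11 ≈ -35476.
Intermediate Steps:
S = -80/11 (S = -6 + (4 + 10)/(-10 - 1) = -6 + 14/(-11) = -6 + 14*(-1/11) = -6 - 14/11 = -80/11 ≈ -7.2727)
(J + (-7 + S)*3)*78 = (-412 + (-7 - 80/11)*3)*78 = (-412 - 157/11*3)*78 = (-412 - 471/11)*78 = -5003/11*78 = -390234/11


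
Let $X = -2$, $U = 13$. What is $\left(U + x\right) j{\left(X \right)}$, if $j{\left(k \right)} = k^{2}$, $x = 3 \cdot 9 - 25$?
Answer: $60$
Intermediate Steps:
$x = 2$ ($x = 27 - 25 = 2$)
$\left(U + x\right) j{\left(X \right)} = \left(13 + 2\right) \left(-2\right)^{2} = 15 \cdot 4 = 60$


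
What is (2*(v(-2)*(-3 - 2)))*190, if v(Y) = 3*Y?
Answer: 11400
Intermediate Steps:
(2*(v(-2)*(-3 - 2)))*190 = (2*((3*(-2))*(-3 - 2)))*190 = (2*(-6*(-5)))*190 = (2*30)*190 = 60*190 = 11400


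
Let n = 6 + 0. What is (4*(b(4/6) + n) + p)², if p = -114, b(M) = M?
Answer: 68644/9 ≈ 7627.1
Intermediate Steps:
n = 6
(4*(b(4/6) + n) + p)² = (4*(4/6 + 6) - 114)² = (4*(4*(⅙) + 6) - 114)² = (4*(⅔ + 6) - 114)² = (4*(20/3) - 114)² = (80/3 - 114)² = (-262/3)² = 68644/9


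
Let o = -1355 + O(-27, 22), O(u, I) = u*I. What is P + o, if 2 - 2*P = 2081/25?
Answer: -99481/50 ≈ -1989.6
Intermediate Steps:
O(u, I) = I*u
o = -1949 (o = -1355 + 22*(-27) = -1355 - 594 = -1949)
P = -2031/50 (P = 1 - 2081/(2*25) = 1 - ½*2081/25 = 1 - 2081/50 = -2031/50 ≈ -40.620)
P + o = -2031/50 - 1949 = -99481/50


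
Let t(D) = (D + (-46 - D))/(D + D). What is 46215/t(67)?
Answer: -3096405/23 ≈ -1.3463e+5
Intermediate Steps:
t(D) = -23/D (t(D) = -46*1/(2*D) = -23/D)
46215/t(67) = 46215/((-23/67)) = 46215/((-23*1/67)) = 46215/(-23/67) = 46215*(-67/23) = -3096405/23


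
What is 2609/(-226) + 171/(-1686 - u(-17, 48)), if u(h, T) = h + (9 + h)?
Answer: -4372195/375386 ≈ -11.647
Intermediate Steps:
u(h, T) = 9 + 2*h
2609/(-226) + 171/(-1686 - u(-17, 48)) = 2609/(-226) + 171/(-1686 - (9 + 2*(-17))) = 2609*(-1/226) + 171/(-1686 - (9 - 34)) = -2609/226 + 171/(-1686 - 1*(-25)) = -2609/226 + 171/(-1686 + 25) = -2609/226 + 171/(-1661) = -2609/226 + 171*(-1/1661) = -2609/226 - 171/1661 = -4372195/375386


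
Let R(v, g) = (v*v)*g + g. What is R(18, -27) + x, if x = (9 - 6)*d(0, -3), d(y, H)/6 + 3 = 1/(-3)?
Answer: -8835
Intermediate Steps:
R(v, g) = g + g*v² (R(v, g) = v²*g + g = g*v² + g = g + g*v²)
d(y, H) = -20 (d(y, H) = -18 + 6/(-3) = -18 + 6*(-⅓) = -18 - 2 = -20)
x = -60 (x = (9 - 6)*(-20) = 3*(-20) = -60)
R(18, -27) + x = -27*(1 + 18²) - 60 = -27*(1 + 324) - 60 = -27*325 - 60 = -8775 - 60 = -8835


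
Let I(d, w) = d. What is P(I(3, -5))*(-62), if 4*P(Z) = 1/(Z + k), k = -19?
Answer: 31/32 ≈ 0.96875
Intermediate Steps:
P(Z) = 1/(4*(-19 + Z)) (P(Z) = 1/(4*(Z - 19)) = 1/(4*(-19 + Z)))
P(I(3, -5))*(-62) = (1/(4*(-19 + 3)))*(-62) = ((¼)/(-16))*(-62) = ((¼)*(-1/16))*(-62) = -1/64*(-62) = 31/32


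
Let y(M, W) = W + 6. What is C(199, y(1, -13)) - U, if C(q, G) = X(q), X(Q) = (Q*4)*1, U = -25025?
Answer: 25821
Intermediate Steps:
y(M, W) = 6 + W
X(Q) = 4*Q (X(Q) = (4*Q)*1 = 4*Q)
C(q, G) = 4*q
C(199, y(1, -13)) - U = 4*199 - 1*(-25025) = 796 + 25025 = 25821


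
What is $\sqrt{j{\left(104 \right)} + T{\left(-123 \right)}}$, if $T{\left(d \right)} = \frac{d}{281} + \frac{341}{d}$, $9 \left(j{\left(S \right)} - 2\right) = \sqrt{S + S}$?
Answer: $\frac{2 \sqrt{-361390728 + 132733441 \sqrt{13}}}{34563} \approx 0.62641$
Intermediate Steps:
$j{\left(S \right)} = 2 + \frac{\sqrt{2} \sqrt{S}}{9}$ ($j{\left(S \right)} = 2 + \frac{\sqrt{S + S}}{9} = 2 + \frac{\sqrt{2 S}}{9} = 2 + \frac{\sqrt{2} \sqrt{S}}{9}$)
$T{\left(d \right)} = \frac{341}{d} + \frac{d}{281}$ ($T{\left(d \right)} = d \frac{1}{281} + \frac{341}{d} = \frac{d}{281} + \frac{341}{d} = \frac{341}{d} + \frac{d}{281}$)
$\sqrt{j{\left(104 \right)} + T{\left(-123 \right)}} = \sqrt{\left(2 + \frac{\sqrt{2} \sqrt{104}}{9}\right) + \left(\frac{341}{-123} + \frac{1}{281} \left(-123\right)\right)} = \sqrt{\left(2 + \frac{\sqrt{2} \cdot 2 \sqrt{26}}{9}\right) + \left(341 \left(- \frac{1}{123}\right) - \frac{123}{281}\right)} = \sqrt{\left(2 + \frac{4 \sqrt{13}}{9}\right) - \frac{110950}{34563}} = \sqrt{- \frac{41824}{34563} + \frac{4 \sqrt{13}}{9}}$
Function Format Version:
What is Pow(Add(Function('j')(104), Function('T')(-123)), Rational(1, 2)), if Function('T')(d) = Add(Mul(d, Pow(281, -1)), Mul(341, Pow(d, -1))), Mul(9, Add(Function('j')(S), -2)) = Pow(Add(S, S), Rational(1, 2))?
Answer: Mul(Rational(2, 34563), Pow(Add(-361390728, Mul(132733441, Pow(13, Rational(1, 2)))), Rational(1, 2))) ≈ 0.62641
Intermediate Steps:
Function('j')(S) = Add(2, Mul(Rational(1, 9), Pow(2, Rational(1, 2)), Pow(S, Rational(1, 2)))) (Function('j')(S) = Add(2, Mul(Rational(1, 9), Pow(Add(S, S), Rational(1, 2)))) = Add(2, Mul(Rational(1, 9), Pow(Mul(2, S), Rational(1, 2)))) = Add(2, Mul(Rational(1, 9), Mul(Pow(2, Rational(1, 2)), Pow(S, Rational(1, 2))))) = Add(2, Mul(Rational(1, 9), Pow(2, Rational(1, 2)), Pow(S, Rational(1, 2)))))
Function('T')(d) = Add(Mul(341, Pow(d, -1)), Mul(Rational(1, 281), d)) (Function('T')(d) = Add(Mul(d, Rational(1, 281)), Mul(341, Pow(d, -1))) = Add(Mul(Rational(1, 281), d), Mul(341, Pow(d, -1))) = Add(Mul(341, Pow(d, -1)), Mul(Rational(1, 281), d)))
Pow(Add(Function('j')(104), Function('T')(-123)), Rational(1, 2)) = Pow(Add(Add(2, Mul(Rational(1, 9), Pow(2, Rational(1, 2)), Pow(104, Rational(1, 2)))), Add(Mul(341, Pow(-123, -1)), Mul(Rational(1, 281), -123))), Rational(1, 2)) = Pow(Add(Add(2, Mul(Rational(1, 9), Pow(2, Rational(1, 2)), Mul(2, Pow(26, Rational(1, 2))))), Add(Mul(341, Rational(-1, 123)), Rational(-123, 281))), Rational(1, 2)) = Pow(Add(Add(2, Mul(Rational(4, 9), Pow(13, Rational(1, 2)))), Add(Rational(-341, 123), Rational(-123, 281))), Rational(1, 2)) = Pow(Add(Add(2, Mul(Rational(4, 9), Pow(13, Rational(1, 2)))), Rational(-110950, 34563)), Rational(1, 2)) = Pow(Add(Rational(-41824, 34563), Mul(Rational(4, 9), Pow(13, Rational(1, 2)))), Rational(1, 2))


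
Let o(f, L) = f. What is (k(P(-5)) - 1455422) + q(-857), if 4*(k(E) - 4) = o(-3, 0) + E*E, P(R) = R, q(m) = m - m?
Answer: -2910825/2 ≈ -1.4554e+6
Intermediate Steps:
q(m) = 0
k(E) = 13/4 + E**2/4 (k(E) = 4 + (-3 + E*E)/4 = 4 + (-3 + E**2)/4 = 4 + (-3/4 + E**2/4) = 13/4 + E**2/4)
(k(P(-5)) - 1455422) + q(-857) = ((13/4 + (1/4)*(-5)**2) - 1455422) + 0 = ((13/4 + (1/4)*25) - 1455422) + 0 = ((13/4 + 25/4) - 1455422) + 0 = (19/2 - 1455422) + 0 = -2910825/2 + 0 = -2910825/2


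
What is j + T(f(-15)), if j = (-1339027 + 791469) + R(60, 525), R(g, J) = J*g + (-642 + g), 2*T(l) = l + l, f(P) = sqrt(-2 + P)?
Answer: -516640 + I*sqrt(17) ≈ -5.1664e+5 + 4.1231*I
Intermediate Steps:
T(l) = l (T(l) = (l + l)/2 = (2*l)/2 = l)
R(g, J) = -642 + g + J*g
j = -516640 (j = (-1339027 + 791469) + (-642 + 60 + 525*60) = -547558 + (-642 + 60 + 31500) = -547558 + 30918 = -516640)
j + T(f(-15)) = -516640 + sqrt(-2 - 15) = -516640 + sqrt(-17) = -516640 + I*sqrt(17)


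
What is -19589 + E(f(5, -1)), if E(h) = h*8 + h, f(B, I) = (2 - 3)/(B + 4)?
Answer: -19590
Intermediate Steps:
f(B, I) = -1/(4 + B)
E(h) = 9*h (E(h) = 8*h + h = 9*h)
-19589 + E(f(5, -1)) = -19589 + 9*(-1/(4 + 5)) = -19589 + 9*(-1/9) = -19589 - 1 = -19590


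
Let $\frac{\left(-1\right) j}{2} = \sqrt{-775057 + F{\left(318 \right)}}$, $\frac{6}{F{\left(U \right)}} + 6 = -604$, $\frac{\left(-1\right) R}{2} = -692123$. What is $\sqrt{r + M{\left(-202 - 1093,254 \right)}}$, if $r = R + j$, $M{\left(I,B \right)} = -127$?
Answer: $\frac{\sqrt{128757669975 - 1220 i \sqrt{18024919585}}}{305} \approx 1176.5 - 0.74831 i$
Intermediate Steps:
$R = 1384246$ ($R = \left(-2\right) \left(-692123\right) = 1384246$)
$F{\left(U \right)} = - \frac{3}{305}$ ($F{\left(U \right)} = \frac{6}{-6 - 604} = \frac{6}{-610} = 6 \left(- \frac{1}{610}\right) = - \frac{3}{305}$)
$j = - \frac{4 i \sqrt{18024919585}}{305}$ ($j = - 2 \sqrt{-775057 - \frac{3}{305}} = - 2 \sqrt{- \frac{236392388}{305}} = - 2 \frac{2 i \sqrt{18024919585}}{305} = - \frac{4 i \sqrt{18024919585}}{305} \approx - 1760.7 i$)
$r = 1384246 - \frac{4 i \sqrt{18024919585}}{305} \approx 1.3842 \cdot 10^{6} - 1760.7 i$
$\sqrt{r + M{\left(-202 - 1093,254 \right)}} = \sqrt{\left(1384246 - \frac{4 i \sqrt{18024919585}}{305}\right) - 127} = \sqrt{1384119 - \frac{4 i \sqrt{18024919585}}{305}}$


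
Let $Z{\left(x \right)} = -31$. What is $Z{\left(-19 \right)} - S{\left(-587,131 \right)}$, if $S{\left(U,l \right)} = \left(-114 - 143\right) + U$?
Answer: $813$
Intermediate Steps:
$S{\left(U,l \right)} = -257 + U$
$Z{\left(-19 \right)} - S{\left(-587,131 \right)} = -31 - \left(-257 - 587\right) = -31 - -844 = -31 + 844 = 813$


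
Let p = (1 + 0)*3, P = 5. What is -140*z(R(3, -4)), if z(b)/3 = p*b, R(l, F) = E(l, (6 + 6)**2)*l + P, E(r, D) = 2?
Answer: -13860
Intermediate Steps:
p = 3 (p = 1*3 = 3)
R(l, F) = 5 + 2*l (R(l, F) = 2*l + 5 = 5 + 2*l)
z(b) = 9*b (z(b) = 3*(3*b) = 9*b)
-140*z(R(3, -4)) = -1260*(5 + 2*3) = -1260*(5 + 6) = -1260*11 = -140*99 = -13860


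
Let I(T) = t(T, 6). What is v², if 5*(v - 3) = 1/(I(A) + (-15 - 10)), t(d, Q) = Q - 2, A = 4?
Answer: 98596/11025 ≈ 8.9429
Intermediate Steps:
t(d, Q) = -2 + Q
I(T) = 4 (I(T) = -2 + 6 = 4)
v = 314/105 (v = 3 + 1/(5*(4 + (-15 - 10))) = 3 + 1/(5*(4 - 25)) = 3 + (⅕)/(-21) = 3 + (⅕)*(-1/21) = 3 - 1/105 = 314/105 ≈ 2.9905)
v² = (314/105)² = 98596/11025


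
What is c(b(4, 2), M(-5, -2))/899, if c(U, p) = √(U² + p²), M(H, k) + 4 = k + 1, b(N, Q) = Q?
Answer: √29/899 ≈ 0.0059902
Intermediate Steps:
M(H, k) = -3 + k (M(H, k) = -4 + (k + 1) = -4 + (1 + k) = -3 + k)
c(b(4, 2), M(-5, -2))/899 = √(2² + (-3 - 2)²)/899 = √(4 + (-5)²)*(1/899) = √(4 + 25)*(1/899) = √29*(1/899) = √29/899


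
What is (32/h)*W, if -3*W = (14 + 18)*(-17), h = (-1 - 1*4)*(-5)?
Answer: 17408/75 ≈ 232.11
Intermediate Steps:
h = 25 (h = (-1 - 4)*(-5) = -5*(-5) = 25)
W = 544/3 (W = -(14 + 18)*(-17)/3 = -32*(-17)/3 = -1/3*(-544) = 544/3 ≈ 181.33)
(32/h)*W = (32/25)*(544/3) = 17408/75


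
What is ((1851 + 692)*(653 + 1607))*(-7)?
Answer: -40230260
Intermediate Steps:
((1851 + 692)*(653 + 1607))*(-7) = (2543*2260)*(-7) = 5747180*(-7) = -40230260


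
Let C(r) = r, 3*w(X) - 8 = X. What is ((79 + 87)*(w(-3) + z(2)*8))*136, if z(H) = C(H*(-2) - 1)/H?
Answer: -1241680/3 ≈ -4.1389e+5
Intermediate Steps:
w(X) = 8/3 + X/3
z(H) = (-1 - 2*H)/H (z(H) = (H*(-2) - 1)/H = (-2*H - 1)/H = (-1 - 2*H)/H)
((79 + 87)*(w(-3) + z(2)*8))*136 = ((79 + 87)*((8/3 + (⅓)*(-3)) + (-2 - 1/2)*8))*136 = (166*((8/3 - 1) + (-2 - 1*½)*8))*136 = (166*(5/3 + (-2 - ½)*8))*136 = (166*(5/3 - 5/2*8))*136 = (166*(5/3 - 20))*136 = (166*(-55/3))*136 = -9130/3*136 = -1241680/3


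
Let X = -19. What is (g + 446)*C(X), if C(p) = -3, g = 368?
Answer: -2442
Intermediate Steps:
(g + 446)*C(X) = (368 + 446)*(-3) = 814*(-3) = -2442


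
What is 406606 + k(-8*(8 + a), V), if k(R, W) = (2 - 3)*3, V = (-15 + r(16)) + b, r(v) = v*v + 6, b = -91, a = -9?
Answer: 406603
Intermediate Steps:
r(v) = 6 + v² (r(v) = v² + 6 = 6 + v²)
V = 156 (V = (-15 + (6 + 16²)) - 91 = (-15 + (6 + 256)) - 91 = (-15 + 262) - 91 = 247 - 91 = 156)
k(R, W) = -3 (k(R, W) = -1*3 = -3)
406606 + k(-8*(8 + a), V) = 406606 - 3 = 406603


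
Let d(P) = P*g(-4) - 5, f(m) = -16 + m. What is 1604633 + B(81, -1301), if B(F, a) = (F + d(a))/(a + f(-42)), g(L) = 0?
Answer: 2180696171/1359 ≈ 1.6046e+6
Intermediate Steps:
d(P) = -5 (d(P) = P*0 - 5 = 0 - 5 = -5)
B(F, a) = (-5 + F)/(-58 + a) (B(F, a) = (F - 5)/(a + (-16 - 42)) = (-5 + F)/(a - 58) = (-5 + F)/(-58 + a))
1604633 + B(81, -1301) = 1604633 + (-5 + 81)/(-58 - 1301) = 1604633 + 76/(-1359) = 1604633 - 1/1359*76 = 1604633 - 76/1359 = 2180696171/1359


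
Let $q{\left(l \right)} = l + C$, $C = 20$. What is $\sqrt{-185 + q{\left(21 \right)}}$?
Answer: $12 i \approx 12.0 i$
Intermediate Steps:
$q{\left(l \right)} = 20 + l$ ($q{\left(l \right)} = l + 20 = 20 + l$)
$\sqrt{-185 + q{\left(21 \right)}} = \sqrt{-185 + \left(20 + 21\right)} = \sqrt{-185 + 41} = \sqrt{-144} = 12 i$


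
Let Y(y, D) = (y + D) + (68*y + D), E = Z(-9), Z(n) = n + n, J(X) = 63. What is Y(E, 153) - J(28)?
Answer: -999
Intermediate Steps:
Z(n) = 2*n
E = -18 (E = 2*(-9) = -18)
Y(y, D) = 2*D + 69*y (Y(y, D) = (D + y) + (D + 68*y) = 2*D + 69*y)
Y(E, 153) - J(28) = (2*153 + 69*(-18)) - 1*63 = (306 - 1242) - 63 = -936 - 63 = -999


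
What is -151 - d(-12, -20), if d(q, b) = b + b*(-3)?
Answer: -191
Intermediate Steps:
d(q, b) = -2*b (d(q, b) = b - 3*b = -2*b)
-151 - d(-12, -20) = -151 - (-2)*(-20) = -151 - 1*40 = -151 - 40 = -191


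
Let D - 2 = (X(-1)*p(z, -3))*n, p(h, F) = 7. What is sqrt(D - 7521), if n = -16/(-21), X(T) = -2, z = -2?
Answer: 7*I*sqrt(1383)/3 ≈ 86.774*I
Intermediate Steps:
n = 16/21 (n = -16*(-1/21) = 16/21 ≈ 0.76190)
D = -26/3 (D = 2 - 2*7*(16/21) = 2 - 14*16/21 = 2 - 32/3 = -26/3 ≈ -8.6667)
sqrt(D - 7521) = sqrt(-26/3 - 7521) = sqrt(-22589/3) = 7*I*sqrt(1383)/3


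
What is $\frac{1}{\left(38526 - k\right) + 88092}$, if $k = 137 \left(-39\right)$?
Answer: $\frac{1}{131961} \approx 7.578 \cdot 10^{-6}$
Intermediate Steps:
$k = -5343$
$\frac{1}{\left(38526 - k\right) + 88092} = \frac{1}{\left(38526 - -5343\right) + 88092} = \frac{1}{\left(38526 + 5343\right) + 88092} = \frac{1}{43869 + 88092} = \frac{1}{131961}$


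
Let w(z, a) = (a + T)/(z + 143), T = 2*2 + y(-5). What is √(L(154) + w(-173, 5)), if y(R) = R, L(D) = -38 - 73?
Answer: I*√25005/15 ≈ 10.542*I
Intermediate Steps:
L(D) = -111
T = -1 (T = 2*2 - 5 = 4 - 5 = -1)
w(z, a) = (-1 + a)/(143 + z) (w(z, a) = (a - 1)/(z + 143) = (-1 + a)/(143 + z))
√(L(154) + w(-173, 5)) = √(-111 + (-1 + 5)/(143 - 173)) = √(-111 + 4/(-30)) = √(-111 - 1/30*4) = √(-111 - 2/15) = √(-1667/15) = I*√25005/15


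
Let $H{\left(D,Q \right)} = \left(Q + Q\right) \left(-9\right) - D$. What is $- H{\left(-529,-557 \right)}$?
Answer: $-10555$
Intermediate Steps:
$H{\left(D,Q \right)} = - D - 18 Q$ ($H{\left(D,Q \right)} = 2 Q \left(-9\right) - D = - 18 Q - D = - D - 18 Q$)
$- H{\left(-529,-557 \right)} = - (\left(-1\right) \left(-529\right) - -10026) = - (529 + 10026) = \left(-1\right) 10555 = -10555$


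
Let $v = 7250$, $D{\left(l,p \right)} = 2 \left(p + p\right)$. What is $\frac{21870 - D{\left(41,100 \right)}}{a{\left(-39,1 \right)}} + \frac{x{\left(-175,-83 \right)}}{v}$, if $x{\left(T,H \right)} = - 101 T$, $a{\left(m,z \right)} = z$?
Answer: $\frac{6227007}{290} \approx 21472.0$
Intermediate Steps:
$D{\left(l,p \right)} = 4 p$ ($D{\left(l,p \right)} = 2 \cdot 2 p = 4 p$)
$\frac{21870 - D{\left(41,100 \right)}}{a{\left(-39,1 \right)}} + \frac{x{\left(-175,-83 \right)}}{v} = \frac{21870 - 4 \cdot 100}{1} + \frac{\left(-101\right) \left(-175\right)}{7250} = \left(21870 - 400\right) 1 + 17675 \cdot \frac{1}{7250} = \left(21870 - 400\right) 1 + \frac{707}{290} = 21470 \cdot 1 + \frac{707}{290} = 21470 + \frac{707}{290} = \frac{6227007}{290}$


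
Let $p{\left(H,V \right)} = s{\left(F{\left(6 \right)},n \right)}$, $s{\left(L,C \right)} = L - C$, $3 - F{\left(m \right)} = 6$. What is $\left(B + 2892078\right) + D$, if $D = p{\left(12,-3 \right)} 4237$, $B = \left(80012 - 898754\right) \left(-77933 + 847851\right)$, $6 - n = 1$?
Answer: $-630361344974$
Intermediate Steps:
$n = 5$ ($n = 6 - 1 = 5$)
$F{\left(m \right)} = -3$ ($F{\left(m \right)} = 3 - 6 = -3$)
$B = -630364203156$ ($B = \left(-818742\right) 769918 = -630364203156$)
$p{\left(H,V \right)} = -8$ ($p{\left(H,V \right)} = -3 - 5 = -8$)
$D = -33896$ ($D = \left(-8\right) 4237 = -33896$)
$\left(B + 2892078\right) + D = \left(-630364203156 + 2892078\right) - 33896 = -630361311078 - 33896 = -630361344974$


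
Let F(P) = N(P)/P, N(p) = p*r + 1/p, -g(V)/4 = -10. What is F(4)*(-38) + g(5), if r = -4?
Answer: 1517/8 ≈ 189.63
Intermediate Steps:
g(V) = 40 (g(V) = -4*(-10) = 40)
N(p) = 1/p - 4*p (N(p) = p*(-4) + 1/p = -4*p + 1/p = 1/p - 4*p)
F(P) = (1/P - 4*P)/P
F(4)*(-38) + g(5) = (-4 + 4**(-2))*(-38) + 40 = (-4 + 1/16)*(-38) + 40 = -63/16*(-38) + 40 = 1197/8 + 40 = 1517/8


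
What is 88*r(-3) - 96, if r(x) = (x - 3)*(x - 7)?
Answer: 5184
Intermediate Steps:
r(x) = (-7 + x)*(-3 + x) (r(x) = (-3 + x)*(-7 + x) = (-7 + x)*(-3 + x))
88*r(-3) - 96 = 88*(21 + (-3)² - 10*(-3)) - 96 = 88*(21 + 9 + 30) - 96 = 88*60 - 96 = 5280 - 96 = 5184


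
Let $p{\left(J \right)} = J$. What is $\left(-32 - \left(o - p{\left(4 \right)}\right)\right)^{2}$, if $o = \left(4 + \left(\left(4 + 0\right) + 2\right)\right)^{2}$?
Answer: $16384$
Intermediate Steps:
$o = 100$ ($o = \left(4 + \left(4 + 2\right)\right)^{2} = \left(4 + 6\right)^{2} = 10^{2} = 100$)
$\left(-32 - \left(o - p{\left(4 \right)}\right)\right)^{2} = \left(-32 + \left(4 - 100\right)\right)^{2} = \left(-32 - 96\right)^{2} = \left(-128\right)^{2} = 16384$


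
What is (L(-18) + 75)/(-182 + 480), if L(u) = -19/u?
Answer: 1369/5364 ≈ 0.25522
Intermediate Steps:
(L(-18) + 75)/(-182 + 480) = (-19/(-18) + 75)/(-182 + 480) = (-19*(-1/18) + 75)/298 = (19/18 + 75)*(1/298) = (1369/18)*(1/298) = 1369/5364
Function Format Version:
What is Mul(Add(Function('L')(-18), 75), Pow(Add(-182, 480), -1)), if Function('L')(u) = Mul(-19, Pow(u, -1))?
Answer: Rational(1369, 5364) ≈ 0.25522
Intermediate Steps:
Mul(Add(Function('L')(-18), 75), Pow(Add(-182, 480), -1)) = Mul(Add(Mul(-19, Pow(-18, -1)), 75), Pow(Add(-182, 480), -1)) = Mul(Add(Mul(-19, Rational(-1, 18)), 75), Pow(298, -1)) = Mul(Add(Rational(19, 18), 75), Rational(1, 298)) = Mul(Rational(1369, 18), Rational(1, 298)) = Rational(1369, 5364)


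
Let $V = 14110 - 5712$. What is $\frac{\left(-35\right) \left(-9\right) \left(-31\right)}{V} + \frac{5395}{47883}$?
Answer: $- \frac{422270285}{402121434} \approx -1.0501$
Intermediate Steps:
$V = 8398$ ($V = 14110 - 5712 = 8398$)
$\frac{\left(-35\right) \left(-9\right) \left(-31\right)}{V} + \frac{5395}{47883} = \frac{\left(-35\right) \left(-9\right) \left(-31\right)}{8398} + \frac{5395}{47883} = 315 \left(-31\right) \frac{1}{8398} + 5395 \cdot \frac{1}{47883} = \left(-9765\right) \frac{1}{8398} + \frac{5395}{47883} = - \frac{9765}{8398} + \frac{5395}{47883} = - \frac{422270285}{402121434}$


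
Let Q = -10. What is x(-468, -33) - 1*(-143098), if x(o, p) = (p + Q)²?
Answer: 144947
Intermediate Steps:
x(o, p) = (-10 + p)² (x(o, p) = (p - 10)² = (-10 + p)²)
x(-468, -33) - 1*(-143098) = (-10 - 33)² - 1*(-143098) = (-43)² + 143098 = 1849 + 143098 = 144947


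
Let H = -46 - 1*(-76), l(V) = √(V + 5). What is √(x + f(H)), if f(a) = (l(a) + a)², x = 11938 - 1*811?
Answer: √(12062 + 60*√35) ≈ 111.43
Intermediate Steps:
x = 11127 (x = 11938 - 811 = 11127)
l(V) = √(5 + V)
H = 30 (H = -46 + 76 = 30)
f(a) = (a + √(5 + a))² (f(a) = (√(5 + a) + a)² = (a + √(5 + a))²)
√(x + f(H)) = √(11127 + (30 + √(5 + 30))²) = √(11127 + (30 + √35)²)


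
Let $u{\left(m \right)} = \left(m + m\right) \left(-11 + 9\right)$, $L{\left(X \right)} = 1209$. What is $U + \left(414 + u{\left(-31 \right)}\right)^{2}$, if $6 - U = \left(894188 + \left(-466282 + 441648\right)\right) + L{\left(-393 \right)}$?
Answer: $-581313$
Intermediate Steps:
$u{\left(m \right)} = - 4 m$ ($u{\left(m \right)} = 2 m \left(-2\right) = - 4 m$)
$U = -870757$ ($U = 6 - \left(\left(894188 + \left(-466282 + 441648\right)\right) + 1209\right) = 6 - \left(\left(894188 - 24634\right) + 1209\right) = 6 - \left(869554 + 1209\right) = 6 - 870763 = -870757$)
$U + \left(414 + u{\left(-31 \right)}\right)^{2} = -870757 + \left(414 - -124\right)^{2} = -870757 + \left(414 + 124\right)^{2} = -870757 + 538^{2} = -870757 + 289444 = -581313$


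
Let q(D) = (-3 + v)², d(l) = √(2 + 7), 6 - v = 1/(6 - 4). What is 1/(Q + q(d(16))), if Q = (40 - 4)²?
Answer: 4/5209 ≈ 0.00076790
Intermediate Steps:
v = 11/2 (v = 6 - 1/(6 - 4) = 6 - 1/2 = 6 - 1*½ = 6 - ½ = 11/2 ≈ 5.5000)
d(l) = 3 (d(l) = √9 = 3)
q(D) = 25/4 (q(D) = (-3 + 11/2)² = (5/2)² = 25/4)
Q = 1296 (Q = 36² = 1296)
1/(Q + q(d(16))) = 1/(1296 + 25/4) = 1/(5209/4) = 4/5209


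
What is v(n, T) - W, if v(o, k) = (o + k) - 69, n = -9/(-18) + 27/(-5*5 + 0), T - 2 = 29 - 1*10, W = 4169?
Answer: -210879/50 ≈ -4217.6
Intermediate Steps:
T = 21 (T = 2 + (29 - 1*10) = 2 + (29 - 10) = 2 + 19 = 21)
n = -29/50 (n = -9*(-1/18) + 27/(-25 + 0) = ½ + 27/(-25) = ½ + 27*(-1/25) = ½ - 27/25 = -29/50 ≈ -0.58000)
v(o, k) = -69 + k + o (v(o, k) = (k + o) - 69 = -69 + k + o)
v(n, T) - W = (-69 + 21 - 29/50) - 1*4169 = -2429/50 - 4169 = -210879/50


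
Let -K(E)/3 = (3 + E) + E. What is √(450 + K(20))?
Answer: √321 ≈ 17.916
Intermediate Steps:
K(E) = -9 - 6*E (K(E) = -3*((3 + E) + E) = -3*(3 + 2*E) = -9 - 6*E)
√(450 + K(20)) = √(450 + (-9 - 6*20)) = √(450 + (-9 - 120)) = √(450 - 129) = √321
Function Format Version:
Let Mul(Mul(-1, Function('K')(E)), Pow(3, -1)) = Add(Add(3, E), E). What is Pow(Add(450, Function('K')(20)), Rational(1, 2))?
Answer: Pow(321, Rational(1, 2)) ≈ 17.916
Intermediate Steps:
Function('K')(E) = Add(-9, Mul(-6, E)) (Function('K')(E) = Mul(-3, Add(Add(3, E), E)) = Mul(-3, Add(3, Mul(2, E))) = Add(-9, Mul(-6, E)))
Pow(Add(450, Function('K')(20)), Rational(1, 2)) = Pow(Add(450, Add(-9, Mul(-6, 20))), Rational(1, 2)) = Pow(Add(450, Add(-9, -120)), Rational(1, 2)) = Pow(Add(450, -129), Rational(1, 2)) = Pow(321, Rational(1, 2))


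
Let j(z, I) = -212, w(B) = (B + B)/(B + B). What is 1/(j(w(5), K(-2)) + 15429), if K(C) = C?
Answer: 1/15217 ≈ 6.5716e-5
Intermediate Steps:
w(B) = 1 (w(B) = (2*B)/((2*B)) = (2*B)*(1/(2*B)) = 1)
1/(j(w(5), K(-2)) + 15429) = 1/(-212 + 15429) = 1/15217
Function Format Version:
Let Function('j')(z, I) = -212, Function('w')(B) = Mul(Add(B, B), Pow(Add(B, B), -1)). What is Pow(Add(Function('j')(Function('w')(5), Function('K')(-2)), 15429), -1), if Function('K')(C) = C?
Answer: Rational(1, 15217) ≈ 6.5716e-5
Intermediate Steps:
Function('w')(B) = 1 (Function('w')(B) = Mul(Mul(2, B), Pow(Mul(2, B), -1)) = Mul(Mul(2, B), Mul(Rational(1, 2), Pow(B, -1))) = 1)
Pow(Add(Function('j')(Function('w')(5), Function('K')(-2)), 15429), -1) = Pow(Add(-212, 15429), -1) = Pow(15217, -1) = Rational(1, 15217)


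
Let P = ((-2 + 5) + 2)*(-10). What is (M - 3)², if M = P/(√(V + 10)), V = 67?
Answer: 3193/77 + 300*√77/77 ≈ 75.656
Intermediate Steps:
P = -50 (P = (3 + 2)*(-10) = 5*(-10) = -50)
M = -50*√77/77 (M = -50/√(67 + 10) = -50*√77/77 ≈ -5.6980)
(M - 3)² = (-50*√77/77 - 3)² = (-3 - 50*√77/77)²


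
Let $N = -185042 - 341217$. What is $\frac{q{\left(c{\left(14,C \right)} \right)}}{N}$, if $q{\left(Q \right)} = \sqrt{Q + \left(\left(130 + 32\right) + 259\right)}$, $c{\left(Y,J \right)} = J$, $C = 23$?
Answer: $- \frac{2 \sqrt{111}}{526259} \approx -4.004 \cdot 10^{-5}$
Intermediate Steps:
$N = -526259$ ($N = -185042 - 341217 = -526259$)
$q{\left(Q \right)} = \sqrt{421 + Q}$ ($q{\left(Q \right)} = \sqrt{Q + \left(162 + 259\right)} = \sqrt{Q + 421} = \sqrt{421 + Q}$)
$\frac{q{\left(c{\left(14,C \right)} \right)}}{N} = \frac{\sqrt{421 + 23}}{-526259} = \sqrt{444} \left(- \frac{1}{526259}\right) = 2 \sqrt{111} \left(- \frac{1}{526259}\right) = - \frac{2 \sqrt{111}}{526259}$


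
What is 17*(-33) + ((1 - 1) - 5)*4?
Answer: -581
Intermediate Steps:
17*(-33) + ((1 - 1) - 5)*4 = -561 + (0 - 5)*4 = -561 - 5*4 = -561 - 20 = -581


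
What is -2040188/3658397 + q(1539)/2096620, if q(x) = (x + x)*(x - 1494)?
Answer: -377077439609/767026831814 ≈ -0.49161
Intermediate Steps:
q(x) = 2*x*(-1494 + x) (q(x) = (2*x)*(-1494 + x) = 2*x*(-1494 + x))
-2040188/3658397 + q(1539)/2096620 = -2040188/3658397 + (2*1539*(-1494 + 1539))/2096620 = -2040188*1/3658397 + (2*1539*45)*(1/2096620) = -2040188/3658397 + 138510*(1/2096620) = -2040188/3658397 + 13851/209662 = -377077439609/767026831814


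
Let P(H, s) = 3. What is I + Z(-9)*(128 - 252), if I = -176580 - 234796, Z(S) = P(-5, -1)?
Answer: -411748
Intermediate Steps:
Z(S) = 3
I = -411376
I + Z(-9)*(128 - 252) = -411376 + 3*(128 - 252) = -411376 + 3*(-124) = -411376 - 372 = -411748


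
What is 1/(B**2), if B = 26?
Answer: 1/676 ≈ 0.0014793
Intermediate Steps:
1/(B**2) = 1/(26**2) = 1/676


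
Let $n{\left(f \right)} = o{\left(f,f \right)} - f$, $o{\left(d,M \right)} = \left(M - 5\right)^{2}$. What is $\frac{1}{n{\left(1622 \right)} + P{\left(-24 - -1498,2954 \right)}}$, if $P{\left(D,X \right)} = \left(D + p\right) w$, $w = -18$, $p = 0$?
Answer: $\frac{1}{2586535} \approx 3.8662 \cdot 10^{-7}$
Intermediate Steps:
$o{\left(d,M \right)} = \left(-5 + M\right)^{2}$
$n{\left(f \right)} = \left(-5 + f\right)^{2} - f$
$P{\left(D,X \right)} = - 18 D$ ($P{\left(D,X \right)} = \left(D + 0\right) \left(-18\right) = D \left(-18\right) = - 18 D$)
$\frac{1}{n{\left(1622 \right)} + P{\left(-24 - -1498,2954 \right)}} = \frac{1}{\left(\left(-5 + 1622\right)^{2} - 1622\right) - 18 \left(-24 - -1498\right)} = \frac{1}{\left(1617^{2} - 1622\right) - 18 \left(-24 + 1498\right)} = \frac{1}{\left(2614689 - 1622\right) - 26532} = \frac{1}{2613067 - 26532} = \frac{1}{2586535}$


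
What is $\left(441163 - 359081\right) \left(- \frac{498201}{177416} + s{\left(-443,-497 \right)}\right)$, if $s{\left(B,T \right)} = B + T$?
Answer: $- \frac{6864896919881}{88708} \approx -7.7388 \cdot 10^{7}$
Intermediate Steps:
$\left(441163 - 359081\right) \left(- \frac{498201}{177416} + s{\left(-443,-497 \right)}\right) = \left(441163 - 359081\right) \left(- \frac{498201}{177416} - 940\right) = 82082 \left(\left(-498201\right) \frac{1}{177416} - 940\right) = 82082 \left(- \frac{498201}{177416} - 940\right) = 82082 \left(- \frac{167269241}{177416}\right) = - \frac{6864896919881}{88708}$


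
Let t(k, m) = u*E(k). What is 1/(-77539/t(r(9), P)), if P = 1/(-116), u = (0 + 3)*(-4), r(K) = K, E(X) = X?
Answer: 108/77539 ≈ 0.0013928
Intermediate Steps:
u = -12 (u = 3*(-4) = -12)
P = -1/116 ≈ -0.0086207
t(k, m) = -12*k
1/(-77539/t(r(9), P)) = 1/(-77539/((-12*9))) = 1/(-77539/(-108)) = 1/(-77539*(-1/108)) = 1/(77539/108) = 108/77539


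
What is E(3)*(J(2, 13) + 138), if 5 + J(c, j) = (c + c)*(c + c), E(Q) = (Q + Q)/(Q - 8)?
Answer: -894/5 ≈ -178.80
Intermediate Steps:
E(Q) = 2*Q/(-8 + Q) (E(Q) = (2*Q)/(-8 + Q) = 2*Q/(-8 + Q))
J(c, j) = -5 + 4*c² (J(c, j) = -5 + (c + c)*(c + c) = -5 + (2*c)*(2*c) = -5 + 4*c²)
E(3)*(J(2, 13) + 138) = (2*3/(-8 + 3))*((-5 + 4*2²) + 138) = (2*3/(-5))*((-5 + 4*4) + 138) = (2*3*(-⅕))*((-5 + 16) + 138) = -6*(11 + 138)/5 = -6/5*149 = -894/5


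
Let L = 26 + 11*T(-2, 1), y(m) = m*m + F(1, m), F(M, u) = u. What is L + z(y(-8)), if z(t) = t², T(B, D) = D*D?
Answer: 3173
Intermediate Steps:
T(B, D) = D²
y(m) = m + m² (y(m) = m*m + m = m² + m = m + m²)
L = 37 (L = 26 + 11*1² = 26 + 11*1 = 26 + 11 = 37)
L + z(y(-8)) = 37 + (-8*(1 - 8))² = 37 + (-8*(-7))² = 37 + 56² = 37 + 3136 = 3173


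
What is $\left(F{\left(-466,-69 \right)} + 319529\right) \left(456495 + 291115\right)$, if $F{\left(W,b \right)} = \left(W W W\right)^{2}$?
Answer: $7655800398206702601450$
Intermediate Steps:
$F{\left(W,b \right)} = W^{6}$ ($F{\left(W,b \right)} = \left(W^{2} W\right)^{2} = \left(W^{3}\right)^{2} = W^{6}$)
$\left(F{\left(-466,-69 \right)} + 319529\right) \left(456495 + 291115\right) = \left(\left(-466\right)^{6} + 319529\right) \left(456495 + 291115\right) = \left(10240366498532416 + 319529\right) 747610 = 10240366498851945 \cdot 747610 = 7655800398206702601450$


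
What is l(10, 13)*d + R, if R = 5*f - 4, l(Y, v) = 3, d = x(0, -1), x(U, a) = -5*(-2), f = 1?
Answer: 31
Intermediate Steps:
x(U, a) = 10
d = 10
R = 1 (R = 5*1 - 4 = 5 - 4 = 1)
l(10, 13)*d + R = 3*10 + 1 = 30 + 1 = 31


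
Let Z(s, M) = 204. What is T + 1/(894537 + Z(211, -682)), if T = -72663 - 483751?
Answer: -497846418773/894741 ≈ -5.5641e+5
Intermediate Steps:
T = -556414
T + 1/(894537 + Z(211, -682)) = -556414 + 1/(894537 + 204) = -556414 + 1/894741 = -497846418773/894741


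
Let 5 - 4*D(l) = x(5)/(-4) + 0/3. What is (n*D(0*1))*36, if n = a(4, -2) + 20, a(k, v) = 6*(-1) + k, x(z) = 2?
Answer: 891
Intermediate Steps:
a(k, v) = -6 + k
n = 18 (n = (-6 + 4) + 20 = -2 + 20 = 18)
D(l) = 11/8 (D(l) = 5/4 - (2/(-4) + 0/3)/4 = 5/4 - (2*(-¼) + 0*(⅓))/4 = 5/4 - (-½ + 0)/4 = 5/4 - ¼*(-½) = 5/4 + ⅛ = 11/8)
(n*D(0*1))*36 = (18*(11/8))*36 = (99/4)*36 = 891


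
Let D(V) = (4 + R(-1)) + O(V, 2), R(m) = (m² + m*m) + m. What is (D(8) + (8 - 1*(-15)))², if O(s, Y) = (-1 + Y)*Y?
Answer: 900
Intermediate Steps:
R(m) = m + 2*m² (R(m) = (m² + m²) + m = 2*m² + m = m + 2*m²)
O(s, Y) = Y*(-1 + Y)
D(V) = 7 (D(V) = (4 - (1 + 2*(-1))) + 2*(-1 + 2) = (4 - (1 - 2)) + 2*1 = (4 - 1*(-1)) + 2 = (4 + 1) + 2 = 5 + 2 = 7)
(D(8) + (8 - 1*(-15)))² = (7 + (8 - 1*(-15)))² = (7 + (8 + 15))² = (7 + 23)² = 30² = 900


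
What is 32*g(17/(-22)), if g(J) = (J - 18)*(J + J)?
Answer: 112336/121 ≈ 928.40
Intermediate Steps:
g(J) = 2*J*(-18 + J) (g(J) = (-18 + J)*(2*J) = 2*J*(-18 + J))
32*g(17/(-22)) = 32*(2*(17/(-22))*(-18 + 17/(-22))) = 32*(2*(17*(-1/22))*(-18 + 17*(-1/22))) = 32*(2*(-17/22)*(-18 - 17/22)) = 32*(2*(-17/22)*(-413/22)) = 32*(7021/242) = 112336/121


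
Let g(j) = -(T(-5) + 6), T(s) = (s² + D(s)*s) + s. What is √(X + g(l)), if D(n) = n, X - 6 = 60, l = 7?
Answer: √15 ≈ 3.8730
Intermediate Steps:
X = 66 (X = 6 + 60 = 66)
T(s) = s + 2*s² (T(s) = (s² + s*s) + s = (s² + s²) + s = 2*s² + s = s + 2*s²)
g(j) = -51 (g(j) = -(-5*(1 + 2*(-5)) + 6) = -(-5*(1 - 10) + 6) = -(-5*(-9) + 6) = -(45 + 6) = -1*51 = -51)
√(X + g(l)) = √(66 - 51) = √15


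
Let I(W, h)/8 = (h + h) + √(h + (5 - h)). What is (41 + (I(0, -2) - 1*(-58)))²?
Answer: 4809 + 1072*√5 ≈ 7206.1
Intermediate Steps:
I(W, h) = 8*√5 + 16*h (I(W, h) = 8*((h + h) + √(h + (5 - h))) = 8*(2*h + √5) = 8*(√5 + 2*h) = 8*√5 + 16*h)
(41 + (I(0, -2) - 1*(-58)))² = (41 + ((8*√5 + 16*(-2)) - 1*(-58)))² = (41 + ((8*√5 - 32) + 58))² = (41 + ((-32 + 8*√5) + 58))² = (41 + (26 + 8*√5))² = (67 + 8*√5)²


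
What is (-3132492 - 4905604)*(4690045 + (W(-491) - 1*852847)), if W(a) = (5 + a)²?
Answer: -32742332017824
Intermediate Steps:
(-3132492 - 4905604)*(4690045 + (W(-491) - 1*852847)) = (-3132492 - 4905604)*(4690045 + ((5 - 491)² - 1*852847)) = -8038096*(4690045 + ((-486)² - 852847)) = -8038096*(4690045 + (236196 - 852847)) = -8038096*(4690045 - 616651) = -8038096*4073394 = -32742332017824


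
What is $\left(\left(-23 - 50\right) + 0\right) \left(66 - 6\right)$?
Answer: $-4380$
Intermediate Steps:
$\left(\left(-23 - 50\right) + 0\right) \left(66 - 6\right) = \left(-73 + 0\right) 60 = \left(-73\right) 60 = -4380$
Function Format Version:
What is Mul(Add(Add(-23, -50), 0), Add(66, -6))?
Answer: -4380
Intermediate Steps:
Mul(Add(Add(-23, -50), 0), Add(66, -6)) = Mul(Add(-73, 0), 60) = Mul(-73, 60) = -4380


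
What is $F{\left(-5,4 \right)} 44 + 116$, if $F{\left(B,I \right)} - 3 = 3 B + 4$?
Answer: $-236$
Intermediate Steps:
$F{\left(B,I \right)} = 7 + 3 B$ ($F{\left(B,I \right)} = 3 + \left(3 B + 4\right) = 3 + \left(4 + 3 B\right) = 7 + 3 B$)
$F{\left(-5,4 \right)} 44 + 116 = \left(7 + 3 \left(-5\right)\right) 44 + 116 = \left(7 - 15\right) 44 + 116 = \left(-8\right) 44 + 116 = -352 + 116 = -236$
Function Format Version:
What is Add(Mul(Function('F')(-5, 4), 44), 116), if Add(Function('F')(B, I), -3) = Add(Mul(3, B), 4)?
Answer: -236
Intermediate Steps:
Function('F')(B, I) = Add(7, Mul(3, B)) (Function('F')(B, I) = Add(3, Add(Mul(3, B), 4)) = Add(3, Add(4, Mul(3, B))) = Add(7, Mul(3, B)))
Add(Mul(Function('F')(-5, 4), 44), 116) = Add(Mul(Add(7, Mul(3, -5)), 44), 116) = Add(Mul(Add(7, -15), 44), 116) = Add(Mul(-8, 44), 116) = Add(-352, 116) = -236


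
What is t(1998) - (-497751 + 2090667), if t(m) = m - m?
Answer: -1592916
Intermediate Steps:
t(m) = 0
t(1998) - (-497751 + 2090667) = 0 - (-497751 + 2090667) = 0 - 1*1592916 = 0 - 1592916 = -1592916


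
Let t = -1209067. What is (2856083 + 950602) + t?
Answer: 2597618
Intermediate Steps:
(2856083 + 950602) + t = (2856083 + 950602) - 1209067 = 3806685 - 1209067 = 2597618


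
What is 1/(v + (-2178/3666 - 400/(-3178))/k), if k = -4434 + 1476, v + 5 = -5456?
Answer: -2871860082/15683227453195 ≈ -0.00018312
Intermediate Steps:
v = -5461 (v = -5 - 5456 = -5461)
k = -2958
1/(v + (-2178/3666 - 400/(-3178))/k) = 1/(-5461 + (-2178/3666 - 400/(-3178))/(-2958)) = 1/(-5461 + (-2178*1/3666 - 400*(-1/3178))*(-1/2958)) = 1/(-5461 + (-363/611 + 200/1589)*(-1/2958)) = 1/(-5461 - 454607/970879*(-1/2958)) = 1/(-5461 + 454607/2871860082) = 1/(-15683227453195/2871860082) = -2871860082/15683227453195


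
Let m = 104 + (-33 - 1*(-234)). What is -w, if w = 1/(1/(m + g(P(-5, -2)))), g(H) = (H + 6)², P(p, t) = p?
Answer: -306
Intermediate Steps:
m = 305 (m = 104 + (-33 + 234) = 104 + 201 = 305)
g(H) = (6 + H)²
w = 306 (w = 1/(1/(305 + (6 - 5)²)) = 1/(1/(305 + 1²)) = 1/(1/(305 + 1)) = 1/(1/306) = 306)
-w = -1*306 = -306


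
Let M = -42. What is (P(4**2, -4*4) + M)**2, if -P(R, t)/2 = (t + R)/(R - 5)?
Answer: 1764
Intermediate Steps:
P(R, t) = -2*(R + t)/(-5 + R) (P(R, t) = -2*(t + R)/(R - 5) = -2*(R + t)/(-5 + R))
(P(4**2, -4*4) + M)**2 = (2*(-1*4**2 - (-4)*4)/(-5 + 4**2) - 42)**2 = (2*(-1*16 - 1*(-16))/(-5 + 16) - 42)**2 = (2*(-16 + 16)/11 - 42)**2 = (2*(1/11)*0 - 42)**2 = (0 - 42)**2 = (-42)**2 = 1764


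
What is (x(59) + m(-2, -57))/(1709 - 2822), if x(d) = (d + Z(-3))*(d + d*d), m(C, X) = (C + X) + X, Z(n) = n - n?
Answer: -208744/1113 ≈ -187.55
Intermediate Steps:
Z(n) = 0
m(C, X) = C + 2*X
x(d) = d*(d + d²) (x(d) = (d + 0)*(d + d*d) = d*(d + d²))
(x(59) + m(-2, -57))/(1709 - 2822) = (59²*(1 + 59) + (-2 + 2*(-57)))/(1709 - 2822) = (3481*60 + (-2 - 114))/(-1113) = (208860 - 116)*(-1/1113) = 208744*(-1/1113) = -208744/1113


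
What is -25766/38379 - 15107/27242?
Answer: -1281708925/1045520718 ≈ -1.2259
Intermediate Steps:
-25766/38379 - 15107/27242 = -1281708925/1045520718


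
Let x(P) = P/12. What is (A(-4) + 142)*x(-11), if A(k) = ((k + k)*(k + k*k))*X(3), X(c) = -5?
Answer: -3421/6 ≈ -570.17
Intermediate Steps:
A(k) = -10*k*(k + k²) (A(k) = ((k + k)*(k + k*k))*(-5) = ((2*k)*(k + k²))*(-5) = (2*k*(k + k²))*(-5) = -10*k*(k + k²))
x(P) = P/12 (x(P) = P*(1/12) = P/12)
(A(-4) + 142)*x(-11) = (10*(-4)²*(-1 - 1*(-4)) + 142)*((1/12)*(-11)) = (10*16*(-1 + 4) + 142)*(-11/12) = (10*16*3 + 142)*(-11/12) = (480 + 142)*(-11/12) = 622*(-11/12) = -3421/6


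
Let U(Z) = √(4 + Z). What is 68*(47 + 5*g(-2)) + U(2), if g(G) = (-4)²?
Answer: 8636 + √6 ≈ 8638.5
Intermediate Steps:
g(G) = 16
68*(47 + 5*g(-2)) + U(2) = 68*(47 + 5*16) + √(4 + 2) = 68*(47 + 80) + √6 = 68*127 + √6 = 8636 + √6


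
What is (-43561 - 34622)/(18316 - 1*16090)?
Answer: -3723/106 ≈ -35.123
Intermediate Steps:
(-43561 - 34622)/(18316 - 1*16090) = -78183/(18316 - 16090) = -78183/2226 = -78183*1/2226 = -3723/106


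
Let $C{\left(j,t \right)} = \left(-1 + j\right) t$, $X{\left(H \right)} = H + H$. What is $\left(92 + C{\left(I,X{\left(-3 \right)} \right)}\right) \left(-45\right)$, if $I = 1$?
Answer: $-4140$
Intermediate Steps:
$X{\left(H \right)} = 2 H$
$C{\left(j,t \right)} = t \left(-1 + j\right)$
$\left(92 + C{\left(I,X{\left(-3 \right)} \right)}\right) \left(-45\right) = \left(92 + 2 \left(-3\right) \left(-1 + 1\right)\right) \left(-45\right) = \left(92 - 0\right) \left(-45\right) = \left(92 + 0\right) \left(-45\right) = 92 \left(-45\right) = -4140$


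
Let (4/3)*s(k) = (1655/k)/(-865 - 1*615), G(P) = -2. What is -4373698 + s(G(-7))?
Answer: -10356915871/2368 ≈ -4.3737e+6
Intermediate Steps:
s(k) = -993/(1184*k) (s(k) = 3*((1655/k)/(-865 - 1*615))/4 = 3*((1655/k)/(-865 - 615))/4 = 3*((1655/k)/(-1480))/4 = 3*((1655/k)*(-1/1480))/4 = 3*(-331/(296*k))/4 = -993/(1184*k))
-4373698 + s(G(-7)) = -4373698 - 993/1184/(-2) = -4373698 - 993/1184*(-½) = -4373698 + 993/2368 = -10356915871/2368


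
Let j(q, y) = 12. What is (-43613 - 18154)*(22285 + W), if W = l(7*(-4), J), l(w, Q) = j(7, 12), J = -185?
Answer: -1377218799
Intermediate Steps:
l(w, Q) = 12
W = 12
(-43613 - 18154)*(22285 + W) = (-43613 - 18154)*(22285 + 12) = -61767*22297 = -1377218799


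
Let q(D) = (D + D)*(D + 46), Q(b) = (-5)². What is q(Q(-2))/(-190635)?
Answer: -10/537 ≈ -0.018622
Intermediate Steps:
Q(b) = 25
q(D) = 2*D*(46 + D) (q(D) = (2*D)*(46 + D) = 2*D*(46 + D))
q(Q(-2))/(-190635) = (2*25*(46 + 25))/(-190635) = (2*25*71)*(-1/190635) = 3550*(-1/190635) = -10/537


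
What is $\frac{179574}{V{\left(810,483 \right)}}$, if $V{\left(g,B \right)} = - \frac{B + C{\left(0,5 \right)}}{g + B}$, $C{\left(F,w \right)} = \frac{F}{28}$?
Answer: $- \frac{77396394}{161} \approx -4.8072 \cdot 10^{5}$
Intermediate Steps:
$C{\left(F,w \right)} = \frac{F}{28}$ ($C{\left(F,w \right)} = F \frac{1}{28} = \frac{F}{28}$)
$V{\left(g,B \right)} = - \frac{B}{B + g}$ ($V{\left(g,B \right)} = - \frac{B + \frac{1}{28} \cdot 0}{g + B} = - \frac{B + 0}{B + g} = - \frac{B}{B + g}$)
$\frac{179574}{V{\left(810,483 \right)}} = \frac{179574}{\left(-1\right) 483 \frac{1}{483 + 810}} = \frac{179574}{\left(-1\right) 483 \cdot \frac{1}{1293}} = \frac{179574}{- \frac{161}{431}} = 179574 \left(- \frac{431}{161}\right) = - \frac{77396394}{161}$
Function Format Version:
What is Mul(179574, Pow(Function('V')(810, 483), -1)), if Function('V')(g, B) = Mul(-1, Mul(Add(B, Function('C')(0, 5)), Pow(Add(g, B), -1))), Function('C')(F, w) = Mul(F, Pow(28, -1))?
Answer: Rational(-77396394, 161) ≈ -4.8072e+5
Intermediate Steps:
Function('C')(F, w) = Mul(Rational(1, 28), F) (Function('C')(F, w) = Mul(F, Rational(1, 28)) = Mul(Rational(1, 28), F))
Function('V')(g, B) = Mul(-1, B, Pow(Add(B, g), -1)) (Function('V')(g, B) = Mul(-1, Mul(Add(B, Mul(Rational(1, 28), 0)), Pow(Add(g, B), -1))) = Mul(-1, Mul(Add(B, 0), Pow(Add(B, g), -1))) = Mul(-1, Mul(B, Pow(Add(B, g), -1))) = Mul(-1, B, Pow(Add(B, g), -1)))
Mul(179574, Pow(Function('V')(810, 483), -1)) = Mul(179574, Pow(Mul(-1, 483, Pow(Add(483, 810), -1)), -1)) = Mul(179574, Pow(Mul(-1, 483, Pow(1293, -1)), -1)) = Mul(179574, Pow(Mul(-1, 483, Rational(1, 1293)), -1)) = Mul(179574, Pow(Rational(-161, 431), -1)) = Mul(179574, Rational(-431, 161)) = Rational(-77396394, 161)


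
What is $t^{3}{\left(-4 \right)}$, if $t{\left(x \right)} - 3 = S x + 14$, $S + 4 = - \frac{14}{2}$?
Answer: $226981$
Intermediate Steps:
$S = -11$ ($S = -4 - \frac{14}{2} = -4 - 7 = -11$)
$t{\left(x \right)} = 17 - 11 x$ ($t{\left(x \right)} = 3 - \left(-14 + 11 x\right) = 17 - 11 x$)
$t^{3}{\left(-4 \right)} = \left(17 - -44\right)^{3} = \left(17 + 44\right)^{3} = 61^{3} = 226981$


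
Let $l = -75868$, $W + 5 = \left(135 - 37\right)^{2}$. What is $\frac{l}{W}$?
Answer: $- \frac{75868}{9599} \approx -7.9037$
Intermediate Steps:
$W = 9599$ ($W = -5 + \left(135 - 37\right)^{2} = -5 + 98^{2} = -5 + 9604 = 9599$)
$\frac{l}{W} = - \frac{75868}{9599}$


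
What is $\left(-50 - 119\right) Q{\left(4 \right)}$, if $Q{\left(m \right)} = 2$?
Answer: $-338$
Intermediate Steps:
$\left(-50 - 119\right) Q{\left(4 \right)} = \left(-50 - 119\right) 2 = \left(-169\right) 2 = -338$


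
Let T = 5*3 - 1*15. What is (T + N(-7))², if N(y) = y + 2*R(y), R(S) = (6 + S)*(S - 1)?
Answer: 81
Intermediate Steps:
R(S) = (-1 + S)*(6 + S) (R(S) = (6 + S)*(-1 + S) = (-1 + S)*(6 + S))
N(y) = -12 + 2*y² + 11*y (N(y) = y + 2*(-6 + y² + 5*y) = y + (-12 + 2*y² + 10*y) = -12 + 2*y² + 11*y)
T = 0 (T = 15 - 15 = 0)
(T + N(-7))² = (0 + (-12 + 2*(-7)² + 11*(-7)))² = (0 + (-12 + 2*49 - 77))² = (0 + (-12 + 98 - 77))² = (0 + 9)² = 9² = 81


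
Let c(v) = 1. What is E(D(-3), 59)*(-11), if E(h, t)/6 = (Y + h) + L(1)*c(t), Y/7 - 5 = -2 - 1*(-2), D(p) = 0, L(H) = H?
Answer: -2376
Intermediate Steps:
Y = 35 (Y = 35 + 7*(-2 - 1*(-2)) = 35 + 7*(-2 + 2) = 35 + 7*0 = 35 + 0 = 35)
E(h, t) = 216 + 6*h (E(h, t) = 6*((35 + h) + 1*1) = 6*((35 + h) + 1) = 6*(36 + h) = 216 + 6*h)
E(D(-3), 59)*(-11) = (216 + 6*0)*(-11) = (216 + 0)*(-11) = 216*(-11) = -2376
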